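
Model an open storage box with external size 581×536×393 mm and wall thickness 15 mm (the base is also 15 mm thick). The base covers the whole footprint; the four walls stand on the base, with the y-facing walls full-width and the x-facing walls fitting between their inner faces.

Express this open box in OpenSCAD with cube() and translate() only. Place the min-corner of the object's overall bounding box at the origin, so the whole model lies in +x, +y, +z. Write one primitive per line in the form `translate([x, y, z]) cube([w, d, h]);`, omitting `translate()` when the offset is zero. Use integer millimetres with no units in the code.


cube([581, 536, 15]);
translate([0, 0, 15]) cube([581, 15, 378]);
translate([0, 521, 15]) cube([581, 15, 378]);
translate([0, 15, 15]) cube([15, 506, 378]);
translate([566, 15, 15]) cube([15, 506, 378]);


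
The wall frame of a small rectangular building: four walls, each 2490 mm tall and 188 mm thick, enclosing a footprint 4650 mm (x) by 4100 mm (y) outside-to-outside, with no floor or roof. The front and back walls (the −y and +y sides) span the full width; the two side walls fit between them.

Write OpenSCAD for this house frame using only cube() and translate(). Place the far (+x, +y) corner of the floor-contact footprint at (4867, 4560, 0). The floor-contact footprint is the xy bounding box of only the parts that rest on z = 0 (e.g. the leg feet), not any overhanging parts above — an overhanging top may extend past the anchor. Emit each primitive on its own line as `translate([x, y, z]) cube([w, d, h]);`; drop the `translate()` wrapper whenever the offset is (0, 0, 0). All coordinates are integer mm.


translate([217, 460, 0]) cube([4650, 188, 2490]);
translate([217, 4372, 0]) cube([4650, 188, 2490]);
translate([217, 648, 0]) cube([188, 3724, 2490]);
translate([4679, 648, 0]) cube([188, 3724, 2490]);


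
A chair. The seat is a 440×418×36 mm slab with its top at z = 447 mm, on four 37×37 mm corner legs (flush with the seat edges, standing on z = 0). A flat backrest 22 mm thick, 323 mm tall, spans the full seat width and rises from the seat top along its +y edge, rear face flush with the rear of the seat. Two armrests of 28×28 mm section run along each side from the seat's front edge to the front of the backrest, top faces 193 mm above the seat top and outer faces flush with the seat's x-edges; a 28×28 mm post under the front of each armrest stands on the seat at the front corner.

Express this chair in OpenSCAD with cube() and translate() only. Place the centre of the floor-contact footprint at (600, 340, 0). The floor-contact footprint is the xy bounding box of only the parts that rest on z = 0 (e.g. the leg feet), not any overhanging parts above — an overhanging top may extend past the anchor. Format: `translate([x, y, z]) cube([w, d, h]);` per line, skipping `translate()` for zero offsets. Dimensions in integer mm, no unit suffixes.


translate([380, 131, 411]) cube([440, 418, 36]);
translate([380, 131, 0]) cube([37, 37, 411]);
translate([783, 131, 0]) cube([37, 37, 411]);
translate([380, 512, 0]) cube([37, 37, 411]);
translate([783, 512, 0]) cube([37, 37, 411]);
translate([380, 527, 447]) cube([440, 22, 323]);
translate([380, 131, 612]) cube([28, 396, 28]);
translate([792, 131, 612]) cube([28, 396, 28]);
translate([380, 131, 447]) cube([28, 28, 165]);
translate([792, 131, 447]) cube([28, 28, 165]);


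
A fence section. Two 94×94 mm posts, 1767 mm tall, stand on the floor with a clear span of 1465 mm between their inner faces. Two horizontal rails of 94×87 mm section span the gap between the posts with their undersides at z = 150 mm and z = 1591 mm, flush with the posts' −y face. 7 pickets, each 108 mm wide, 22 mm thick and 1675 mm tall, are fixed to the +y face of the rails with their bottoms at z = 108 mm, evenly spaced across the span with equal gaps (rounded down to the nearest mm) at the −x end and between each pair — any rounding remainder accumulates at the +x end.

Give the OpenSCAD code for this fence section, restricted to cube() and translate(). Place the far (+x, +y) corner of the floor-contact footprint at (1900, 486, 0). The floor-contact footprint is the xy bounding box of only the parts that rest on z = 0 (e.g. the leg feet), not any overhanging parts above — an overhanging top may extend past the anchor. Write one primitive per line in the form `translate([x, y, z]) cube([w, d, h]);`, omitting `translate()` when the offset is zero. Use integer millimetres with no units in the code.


translate([247, 392, 0]) cube([94, 94, 1767]);
translate([1806, 392, 0]) cube([94, 94, 1767]);
translate([341, 392, 150]) cube([1465, 94, 87]);
translate([341, 392, 1591]) cube([1465, 94, 87]);
translate([429, 486, 108]) cube([108, 22, 1675]);
translate([625, 486, 108]) cube([108, 22, 1675]);
translate([821, 486, 108]) cube([108, 22, 1675]);
translate([1017, 486, 108]) cube([108, 22, 1675]);
translate([1213, 486, 108]) cube([108, 22, 1675]);
translate([1409, 486, 108]) cube([108, 22, 1675]);
translate([1605, 486, 108]) cube([108, 22, 1675]);


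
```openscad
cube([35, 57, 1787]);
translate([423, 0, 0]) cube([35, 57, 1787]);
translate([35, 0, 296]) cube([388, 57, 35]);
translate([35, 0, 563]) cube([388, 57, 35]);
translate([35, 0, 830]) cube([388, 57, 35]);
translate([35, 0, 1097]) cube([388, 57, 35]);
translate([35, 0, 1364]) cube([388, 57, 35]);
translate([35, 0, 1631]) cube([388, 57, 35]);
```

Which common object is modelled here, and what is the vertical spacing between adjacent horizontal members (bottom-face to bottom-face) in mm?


A ladder. The rung spacing is 267 mm.

Two tall 35×57 posts with 6 short bars between them — a ladder. Adjacent rungs sit at z = 296 and z = 563, so the spacing is 563 − 296 = 267 mm.


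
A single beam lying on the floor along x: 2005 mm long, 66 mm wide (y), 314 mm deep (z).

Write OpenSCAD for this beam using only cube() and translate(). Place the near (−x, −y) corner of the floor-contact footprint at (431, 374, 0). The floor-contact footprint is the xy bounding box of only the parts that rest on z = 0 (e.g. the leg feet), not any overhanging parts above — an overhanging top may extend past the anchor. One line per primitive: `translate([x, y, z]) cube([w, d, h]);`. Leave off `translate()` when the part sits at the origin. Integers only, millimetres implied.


translate([431, 374, 0]) cube([2005, 66, 314]);


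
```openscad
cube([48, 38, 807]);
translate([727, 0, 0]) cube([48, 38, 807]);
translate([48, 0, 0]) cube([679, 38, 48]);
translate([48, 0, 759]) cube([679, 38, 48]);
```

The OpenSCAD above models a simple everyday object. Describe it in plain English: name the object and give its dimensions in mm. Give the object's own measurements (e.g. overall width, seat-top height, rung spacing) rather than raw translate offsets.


A rectangular picture frame lying in the x–z plane (depth along y). The opening is 679 mm wide (x) by 711 mm tall (z), surrounded by a border 48 mm wide on all four sides. The frame is 38 mm deep and is made of two full-height vertical stiles with two horizontal rails fitted between them.


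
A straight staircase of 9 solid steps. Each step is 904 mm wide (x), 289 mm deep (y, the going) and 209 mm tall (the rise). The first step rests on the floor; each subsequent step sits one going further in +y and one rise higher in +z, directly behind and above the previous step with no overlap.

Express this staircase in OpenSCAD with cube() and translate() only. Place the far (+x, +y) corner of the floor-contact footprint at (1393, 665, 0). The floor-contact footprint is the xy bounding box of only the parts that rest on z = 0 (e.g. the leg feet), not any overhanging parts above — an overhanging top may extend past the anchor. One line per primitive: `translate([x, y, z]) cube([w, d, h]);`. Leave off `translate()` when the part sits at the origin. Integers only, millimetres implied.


translate([489, 376, 0]) cube([904, 289, 209]);
translate([489, 665, 209]) cube([904, 289, 209]);
translate([489, 954, 418]) cube([904, 289, 209]);
translate([489, 1243, 627]) cube([904, 289, 209]);
translate([489, 1532, 836]) cube([904, 289, 209]);
translate([489, 1821, 1045]) cube([904, 289, 209]);
translate([489, 2110, 1254]) cube([904, 289, 209]);
translate([489, 2399, 1463]) cube([904, 289, 209]);
translate([489, 2688, 1672]) cube([904, 289, 209]);


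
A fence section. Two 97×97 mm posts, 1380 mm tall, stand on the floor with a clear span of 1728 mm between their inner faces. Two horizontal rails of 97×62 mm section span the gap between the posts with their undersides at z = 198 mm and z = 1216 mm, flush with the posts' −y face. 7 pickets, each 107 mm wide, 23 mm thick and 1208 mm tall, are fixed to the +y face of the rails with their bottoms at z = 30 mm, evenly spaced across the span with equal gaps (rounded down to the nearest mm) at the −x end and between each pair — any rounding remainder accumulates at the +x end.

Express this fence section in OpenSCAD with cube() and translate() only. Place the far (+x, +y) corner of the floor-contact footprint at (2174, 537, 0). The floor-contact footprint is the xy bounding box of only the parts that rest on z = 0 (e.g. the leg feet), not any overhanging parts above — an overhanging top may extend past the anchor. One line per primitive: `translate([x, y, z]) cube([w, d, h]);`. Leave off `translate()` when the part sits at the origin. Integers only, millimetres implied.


translate([252, 440, 0]) cube([97, 97, 1380]);
translate([2077, 440, 0]) cube([97, 97, 1380]);
translate([349, 440, 198]) cube([1728, 97, 62]);
translate([349, 440, 1216]) cube([1728, 97, 62]);
translate([471, 537, 30]) cube([107, 23, 1208]);
translate([700, 537, 30]) cube([107, 23, 1208]);
translate([929, 537, 30]) cube([107, 23, 1208]);
translate([1158, 537, 30]) cube([107, 23, 1208]);
translate([1387, 537, 30]) cube([107, 23, 1208]);
translate([1616, 537, 30]) cube([107, 23, 1208]);
translate([1845, 537, 30]) cube([107, 23, 1208]);


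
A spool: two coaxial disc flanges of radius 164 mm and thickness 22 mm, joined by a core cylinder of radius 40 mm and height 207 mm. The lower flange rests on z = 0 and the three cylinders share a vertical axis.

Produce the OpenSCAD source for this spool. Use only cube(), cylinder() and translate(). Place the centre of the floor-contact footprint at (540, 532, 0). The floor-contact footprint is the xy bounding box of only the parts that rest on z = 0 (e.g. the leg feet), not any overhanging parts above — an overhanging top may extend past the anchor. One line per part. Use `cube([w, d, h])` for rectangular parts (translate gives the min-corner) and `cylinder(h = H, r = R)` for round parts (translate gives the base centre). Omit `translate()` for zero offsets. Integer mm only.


translate([540, 532, 0]) cylinder(h = 22, r = 164);
translate([540, 532, 22]) cylinder(h = 207, r = 40);
translate([540, 532, 229]) cylinder(h = 22, r = 164);


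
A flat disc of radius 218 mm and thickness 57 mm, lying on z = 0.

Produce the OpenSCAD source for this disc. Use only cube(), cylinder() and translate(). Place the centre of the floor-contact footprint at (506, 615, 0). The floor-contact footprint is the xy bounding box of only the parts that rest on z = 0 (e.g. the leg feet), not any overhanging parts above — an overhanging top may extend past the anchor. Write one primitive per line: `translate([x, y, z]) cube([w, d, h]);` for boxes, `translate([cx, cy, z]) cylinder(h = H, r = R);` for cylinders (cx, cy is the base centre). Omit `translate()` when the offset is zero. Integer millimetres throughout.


translate([506, 615, 0]) cylinder(h = 57, r = 218);


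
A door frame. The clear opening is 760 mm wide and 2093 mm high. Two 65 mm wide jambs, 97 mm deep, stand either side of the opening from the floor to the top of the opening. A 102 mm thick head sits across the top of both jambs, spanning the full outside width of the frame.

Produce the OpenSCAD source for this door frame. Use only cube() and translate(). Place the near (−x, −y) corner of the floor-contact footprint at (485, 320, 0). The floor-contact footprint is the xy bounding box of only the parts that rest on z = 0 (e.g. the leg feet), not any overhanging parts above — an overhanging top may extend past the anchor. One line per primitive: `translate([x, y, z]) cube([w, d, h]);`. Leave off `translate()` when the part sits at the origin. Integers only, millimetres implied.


translate([485, 320, 0]) cube([65, 97, 2093]);
translate([1310, 320, 0]) cube([65, 97, 2093]);
translate([485, 320, 2093]) cube([890, 97, 102]);


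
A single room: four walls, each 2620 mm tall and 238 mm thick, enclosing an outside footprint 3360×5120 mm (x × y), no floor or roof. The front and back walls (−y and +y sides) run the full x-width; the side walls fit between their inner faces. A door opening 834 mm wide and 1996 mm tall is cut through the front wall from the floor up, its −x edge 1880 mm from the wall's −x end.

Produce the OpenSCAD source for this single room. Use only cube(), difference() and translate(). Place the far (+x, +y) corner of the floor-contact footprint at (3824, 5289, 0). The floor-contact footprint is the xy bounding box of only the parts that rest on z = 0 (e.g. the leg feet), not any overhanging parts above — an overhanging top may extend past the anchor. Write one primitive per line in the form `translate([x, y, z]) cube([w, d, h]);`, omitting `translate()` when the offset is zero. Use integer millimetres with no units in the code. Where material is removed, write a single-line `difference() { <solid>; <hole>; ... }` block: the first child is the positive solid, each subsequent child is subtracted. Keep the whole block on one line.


difference() { translate([464, 169, 0]) cube([3360, 238, 2620]); translate([2344, 169, 0]) cube([834, 238, 1996]); }
translate([464, 5051, 0]) cube([3360, 238, 2620]);
translate([464, 407, 0]) cube([238, 4644, 2620]);
translate([3586, 407, 0]) cube([238, 4644, 2620]);


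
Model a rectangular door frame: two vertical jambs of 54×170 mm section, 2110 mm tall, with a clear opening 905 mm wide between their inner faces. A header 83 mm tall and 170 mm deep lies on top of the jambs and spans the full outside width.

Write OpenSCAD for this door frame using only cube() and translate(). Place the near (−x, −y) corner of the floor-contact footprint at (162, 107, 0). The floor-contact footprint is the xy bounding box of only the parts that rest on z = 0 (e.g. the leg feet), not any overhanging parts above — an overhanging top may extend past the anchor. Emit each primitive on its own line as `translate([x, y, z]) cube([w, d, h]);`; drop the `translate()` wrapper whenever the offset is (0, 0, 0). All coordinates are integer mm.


translate([162, 107, 0]) cube([54, 170, 2110]);
translate([1121, 107, 0]) cube([54, 170, 2110]);
translate([162, 107, 2110]) cube([1013, 170, 83]);


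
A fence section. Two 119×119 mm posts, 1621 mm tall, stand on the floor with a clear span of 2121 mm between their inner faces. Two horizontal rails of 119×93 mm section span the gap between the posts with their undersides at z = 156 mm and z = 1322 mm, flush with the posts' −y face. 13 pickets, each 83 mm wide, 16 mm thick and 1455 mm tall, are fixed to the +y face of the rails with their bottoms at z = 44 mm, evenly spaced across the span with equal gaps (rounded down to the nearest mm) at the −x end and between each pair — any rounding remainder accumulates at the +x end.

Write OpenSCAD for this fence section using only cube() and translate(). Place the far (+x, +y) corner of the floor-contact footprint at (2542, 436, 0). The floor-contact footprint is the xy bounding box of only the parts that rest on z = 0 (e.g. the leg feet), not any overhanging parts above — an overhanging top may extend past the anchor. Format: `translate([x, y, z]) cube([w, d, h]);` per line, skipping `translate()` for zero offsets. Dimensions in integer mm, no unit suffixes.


translate([183, 317, 0]) cube([119, 119, 1621]);
translate([2423, 317, 0]) cube([119, 119, 1621]);
translate([302, 317, 156]) cube([2121, 119, 93]);
translate([302, 317, 1322]) cube([2121, 119, 93]);
translate([376, 436, 44]) cube([83, 16, 1455]);
translate([533, 436, 44]) cube([83, 16, 1455]);
translate([690, 436, 44]) cube([83, 16, 1455]);
translate([847, 436, 44]) cube([83, 16, 1455]);
translate([1004, 436, 44]) cube([83, 16, 1455]);
translate([1161, 436, 44]) cube([83, 16, 1455]);
translate([1318, 436, 44]) cube([83, 16, 1455]);
translate([1475, 436, 44]) cube([83, 16, 1455]);
translate([1632, 436, 44]) cube([83, 16, 1455]);
translate([1789, 436, 44]) cube([83, 16, 1455]);
translate([1946, 436, 44]) cube([83, 16, 1455]);
translate([2103, 436, 44]) cube([83, 16, 1455]);
translate([2260, 436, 44]) cube([83, 16, 1455]);


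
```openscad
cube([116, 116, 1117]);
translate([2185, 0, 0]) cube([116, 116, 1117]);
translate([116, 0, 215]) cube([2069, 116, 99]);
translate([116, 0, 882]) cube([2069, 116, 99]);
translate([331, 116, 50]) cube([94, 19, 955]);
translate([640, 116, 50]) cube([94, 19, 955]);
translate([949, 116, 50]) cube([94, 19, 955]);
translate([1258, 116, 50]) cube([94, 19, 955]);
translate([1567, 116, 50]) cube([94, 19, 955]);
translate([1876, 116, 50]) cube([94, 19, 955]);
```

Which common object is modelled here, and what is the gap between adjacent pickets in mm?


A fence section. The picket gap is 215 mm.

Two posts, two rails, 6 pickets — a fence section. Span 2069 mm holds 6 pickets of 94 mm with 7 equal gaps: ⌊(2069 − 6·94) / 7⌋ = 215 mm.


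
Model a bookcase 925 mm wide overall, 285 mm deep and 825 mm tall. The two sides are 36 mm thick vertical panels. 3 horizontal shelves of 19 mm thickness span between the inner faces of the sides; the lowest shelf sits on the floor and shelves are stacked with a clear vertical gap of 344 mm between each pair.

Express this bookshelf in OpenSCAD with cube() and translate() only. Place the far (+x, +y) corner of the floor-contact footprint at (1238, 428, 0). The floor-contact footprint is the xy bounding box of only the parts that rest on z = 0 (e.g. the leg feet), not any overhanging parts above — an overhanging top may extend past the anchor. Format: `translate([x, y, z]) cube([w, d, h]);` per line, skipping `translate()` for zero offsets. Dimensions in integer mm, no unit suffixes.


translate([313, 143, 0]) cube([36, 285, 825]);
translate([1202, 143, 0]) cube([36, 285, 825]);
translate([349, 143, 0]) cube([853, 285, 19]);
translate([349, 143, 363]) cube([853, 285, 19]);
translate([349, 143, 726]) cube([853, 285, 19]);


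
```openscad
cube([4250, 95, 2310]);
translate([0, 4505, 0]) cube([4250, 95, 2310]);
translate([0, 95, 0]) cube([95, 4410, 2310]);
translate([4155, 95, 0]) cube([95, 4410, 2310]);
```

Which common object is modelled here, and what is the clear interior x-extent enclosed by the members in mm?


A house (or room) frame. The interior width is 4060 mm.

Four 2310 mm walls enclosing a rectangle with no floor or roof — a room or house frame. Outside width is 4250 mm and wall thickness is 95 mm, so the interior width is 4250 − 2 × 95 = 4060 mm.


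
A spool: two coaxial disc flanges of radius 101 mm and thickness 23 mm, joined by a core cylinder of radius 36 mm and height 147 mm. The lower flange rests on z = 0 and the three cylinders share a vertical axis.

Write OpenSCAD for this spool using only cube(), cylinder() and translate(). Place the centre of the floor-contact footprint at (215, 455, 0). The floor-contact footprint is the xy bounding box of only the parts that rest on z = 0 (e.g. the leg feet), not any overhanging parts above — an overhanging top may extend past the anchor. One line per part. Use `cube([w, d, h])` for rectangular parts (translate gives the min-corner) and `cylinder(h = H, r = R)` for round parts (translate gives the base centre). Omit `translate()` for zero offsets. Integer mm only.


translate([215, 455, 0]) cylinder(h = 23, r = 101);
translate([215, 455, 23]) cylinder(h = 147, r = 36);
translate([215, 455, 170]) cylinder(h = 23, r = 101);


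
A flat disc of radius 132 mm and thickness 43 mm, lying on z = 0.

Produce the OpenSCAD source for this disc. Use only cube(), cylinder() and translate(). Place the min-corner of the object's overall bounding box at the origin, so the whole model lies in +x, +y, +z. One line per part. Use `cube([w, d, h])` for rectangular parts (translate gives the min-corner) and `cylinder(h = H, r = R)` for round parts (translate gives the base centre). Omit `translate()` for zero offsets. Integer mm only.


translate([132, 132, 0]) cylinder(h = 43, r = 132);


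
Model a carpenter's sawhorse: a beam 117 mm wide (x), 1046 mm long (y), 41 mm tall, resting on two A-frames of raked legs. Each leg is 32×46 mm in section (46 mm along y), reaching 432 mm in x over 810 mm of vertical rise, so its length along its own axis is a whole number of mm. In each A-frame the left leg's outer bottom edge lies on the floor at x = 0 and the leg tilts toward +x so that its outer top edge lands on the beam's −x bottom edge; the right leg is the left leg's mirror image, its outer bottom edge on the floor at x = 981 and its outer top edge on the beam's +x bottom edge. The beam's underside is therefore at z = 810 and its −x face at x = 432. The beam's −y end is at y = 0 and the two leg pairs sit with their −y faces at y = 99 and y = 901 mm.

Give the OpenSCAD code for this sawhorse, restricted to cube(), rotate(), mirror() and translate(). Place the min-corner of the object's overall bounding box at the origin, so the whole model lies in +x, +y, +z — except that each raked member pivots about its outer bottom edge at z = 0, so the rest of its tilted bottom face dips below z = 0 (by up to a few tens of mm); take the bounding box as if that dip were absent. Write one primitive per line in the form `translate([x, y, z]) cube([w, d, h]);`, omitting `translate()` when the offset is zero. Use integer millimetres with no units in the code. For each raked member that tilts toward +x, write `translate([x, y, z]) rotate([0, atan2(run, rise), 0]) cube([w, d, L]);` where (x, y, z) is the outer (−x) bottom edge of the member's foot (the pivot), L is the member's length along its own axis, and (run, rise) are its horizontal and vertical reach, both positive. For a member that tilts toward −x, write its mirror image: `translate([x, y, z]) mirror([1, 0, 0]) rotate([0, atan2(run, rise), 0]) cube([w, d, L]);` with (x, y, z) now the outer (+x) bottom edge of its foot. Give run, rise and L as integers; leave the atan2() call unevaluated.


// leg length = √(432² + 810²) = 918
// right-leg outer foot x = 2·432 + 117 = 981
// beam min-corner = (432, 0, 810)
translate([432, 0, 810]) cube([117, 1046, 41]);
translate([0, 99, 0]) rotate([0, atan2(432, 810), 0]) cube([32, 46, 918]);
translate([981, 99, 0]) mirror([1, 0, 0]) rotate([0, atan2(432, 810), 0]) cube([32, 46, 918]);
translate([0, 901, 0]) rotate([0, atan2(432, 810), 0]) cube([32, 46, 918]);
translate([981, 901, 0]) mirror([1, 0, 0]) rotate([0, atan2(432, 810), 0]) cube([32, 46, 918]);


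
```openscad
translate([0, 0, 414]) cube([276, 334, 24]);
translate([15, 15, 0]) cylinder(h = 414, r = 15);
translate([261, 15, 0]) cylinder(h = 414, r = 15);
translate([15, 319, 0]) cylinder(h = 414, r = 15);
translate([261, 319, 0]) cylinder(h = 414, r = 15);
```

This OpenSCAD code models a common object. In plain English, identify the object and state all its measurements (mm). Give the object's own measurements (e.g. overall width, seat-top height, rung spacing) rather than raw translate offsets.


A four-legged stool. The seat is a 276×334×24 mm slab whose top surface is at z = 438 mm; four round legs, each 30 mm in diameter, run from the floor (z = 0) to the underside of the seat, each leg's axis is inset half a diameter from the nearest pair of seat edges (so the leg's bounding box is flush with the corner).


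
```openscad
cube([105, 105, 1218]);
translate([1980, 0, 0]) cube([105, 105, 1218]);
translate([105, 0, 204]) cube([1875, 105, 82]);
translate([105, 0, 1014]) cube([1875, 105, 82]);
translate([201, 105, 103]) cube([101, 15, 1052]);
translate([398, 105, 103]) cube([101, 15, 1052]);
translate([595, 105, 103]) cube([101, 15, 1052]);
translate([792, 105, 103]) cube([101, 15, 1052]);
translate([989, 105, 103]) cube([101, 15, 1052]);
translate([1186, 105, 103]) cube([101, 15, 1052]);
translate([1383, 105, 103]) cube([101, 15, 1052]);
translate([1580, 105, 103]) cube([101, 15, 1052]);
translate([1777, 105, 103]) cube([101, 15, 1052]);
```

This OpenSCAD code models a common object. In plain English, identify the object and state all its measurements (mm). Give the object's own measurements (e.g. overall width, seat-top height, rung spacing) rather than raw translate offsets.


A fence section. Two 105×105 mm posts, 1218 mm tall, stand on the floor with a clear span of 1875 mm between their inner faces. Two horizontal rails of 105×82 mm section span the gap between the posts with their undersides at z = 204 mm and z = 1014 mm, flush with the posts' −y face. 9 pickets, each 101 mm wide, 15 mm thick and 1052 mm tall, are fixed to the +y face of the rails with their bottoms at z = 103 mm, spaced across the span with a 96 mm gap after the −x post and between neighbouring pickets, with 102 mm left before the +x post.


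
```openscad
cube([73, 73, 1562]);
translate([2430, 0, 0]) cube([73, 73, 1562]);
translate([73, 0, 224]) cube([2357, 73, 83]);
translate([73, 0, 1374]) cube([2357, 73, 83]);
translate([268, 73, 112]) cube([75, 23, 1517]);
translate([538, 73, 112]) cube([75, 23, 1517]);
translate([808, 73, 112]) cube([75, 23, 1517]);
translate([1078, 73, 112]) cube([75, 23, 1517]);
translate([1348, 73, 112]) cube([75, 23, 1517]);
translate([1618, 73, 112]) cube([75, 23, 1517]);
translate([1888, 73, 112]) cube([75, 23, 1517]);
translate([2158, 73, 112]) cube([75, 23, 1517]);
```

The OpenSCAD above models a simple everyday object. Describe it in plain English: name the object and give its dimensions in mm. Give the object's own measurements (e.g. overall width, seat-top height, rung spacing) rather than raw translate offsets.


A fence section. Two 73×73 mm posts, 1562 mm tall, stand on the floor with a clear span of 2357 mm between their inner faces. Two horizontal rails of 73×83 mm section span the gap between the posts with their undersides at z = 224 mm and z = 1374 mm, flush with the posts' −y face. 8 pickets, each 75 mm wide, 23 mm thick and 1517 mm tall, are fixed to the +y face of the rails with their bottoms at z = 112 mm, spaced across the span with a 195 mm gap after the −x post and between neighbouring pickets, with 197 mm left before the +x post.


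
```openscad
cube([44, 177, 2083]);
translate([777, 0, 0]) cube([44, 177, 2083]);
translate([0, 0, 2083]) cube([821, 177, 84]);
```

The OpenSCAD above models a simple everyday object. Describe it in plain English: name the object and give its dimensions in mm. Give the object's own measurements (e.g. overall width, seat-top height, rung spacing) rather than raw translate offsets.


A door frame. The clear opening is 733 mm wide and 2083 mm high. Two 44 mm wide jambs, 177 mm deep, stand either side of the opening from the floor to the top of the opening. A 84 mm thick head sits across the top of both jambs, spanning the full outside width of the frame.


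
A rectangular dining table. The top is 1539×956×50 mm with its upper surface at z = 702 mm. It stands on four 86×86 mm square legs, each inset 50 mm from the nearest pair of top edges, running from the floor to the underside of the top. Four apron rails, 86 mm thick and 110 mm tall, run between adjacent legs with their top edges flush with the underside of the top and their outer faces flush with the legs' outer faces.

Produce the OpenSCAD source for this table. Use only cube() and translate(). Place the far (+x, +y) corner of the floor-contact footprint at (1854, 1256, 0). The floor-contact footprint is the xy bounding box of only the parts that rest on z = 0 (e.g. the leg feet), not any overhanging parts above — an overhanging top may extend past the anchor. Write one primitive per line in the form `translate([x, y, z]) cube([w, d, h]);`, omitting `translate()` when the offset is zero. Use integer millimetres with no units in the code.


translate([365, 350, 652]) cube([1539, 956, 50]);
translate([415, 400, 0]) cube([86, 86, 652]);
translate([1768, 400, 0]) cube([86, 86, 652]);
translate([415, 1170, 0]) cube([86, 86, 652]);
translate([1768, 1170, 0]) cube([86, 86, 652]);
translate([501, 400, 542]) cube([1267, 86, 110]);
translate([501, 1170, 542]) cube([1267, 86, 110]);
translate([415, 486, 542]) cube([86, 684, 110]);
translate([1768, 486, 542]) cube([86, 684, 110]);


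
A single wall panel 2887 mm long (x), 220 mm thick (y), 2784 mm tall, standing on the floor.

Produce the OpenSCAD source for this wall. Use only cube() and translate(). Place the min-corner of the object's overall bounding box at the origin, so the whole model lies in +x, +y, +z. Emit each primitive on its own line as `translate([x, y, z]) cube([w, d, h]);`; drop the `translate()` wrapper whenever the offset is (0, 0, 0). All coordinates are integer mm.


cube([2887, 220, 2784]);


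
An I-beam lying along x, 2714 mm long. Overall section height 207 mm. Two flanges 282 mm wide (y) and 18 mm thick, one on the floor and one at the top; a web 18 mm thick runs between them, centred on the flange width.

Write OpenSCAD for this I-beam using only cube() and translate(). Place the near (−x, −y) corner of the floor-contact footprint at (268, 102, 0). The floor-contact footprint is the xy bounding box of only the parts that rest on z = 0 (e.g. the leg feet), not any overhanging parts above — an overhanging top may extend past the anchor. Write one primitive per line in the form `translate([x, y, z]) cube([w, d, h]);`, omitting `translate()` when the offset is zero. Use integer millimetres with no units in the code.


translate([268, 102, 0]) cube([2714, 282, 18]);
translate([268, 234, 18]) cube([2714, 18, 171]);
translate([268, 102, 189]) cube([2714, 282, 18]);


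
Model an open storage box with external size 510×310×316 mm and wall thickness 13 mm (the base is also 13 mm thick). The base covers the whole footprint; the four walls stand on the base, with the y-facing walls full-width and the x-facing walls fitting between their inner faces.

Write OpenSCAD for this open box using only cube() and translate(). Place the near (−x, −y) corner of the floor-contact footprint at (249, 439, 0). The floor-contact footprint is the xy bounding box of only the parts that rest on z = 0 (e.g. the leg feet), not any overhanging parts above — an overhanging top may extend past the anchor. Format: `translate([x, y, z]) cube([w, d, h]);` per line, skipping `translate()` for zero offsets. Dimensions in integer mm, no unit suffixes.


translate([249, 439, 0]) cube([510, 310, 13]);
translate([249, 439, 13]) cube([510, 13, 303]);
translate([249, 736, 13]) cube([510, 13, 303]);
translate([249, 452, 13]) cube([13, 284, 303]);
translate([746, 452, 13]) cube([13, 284, 303]);


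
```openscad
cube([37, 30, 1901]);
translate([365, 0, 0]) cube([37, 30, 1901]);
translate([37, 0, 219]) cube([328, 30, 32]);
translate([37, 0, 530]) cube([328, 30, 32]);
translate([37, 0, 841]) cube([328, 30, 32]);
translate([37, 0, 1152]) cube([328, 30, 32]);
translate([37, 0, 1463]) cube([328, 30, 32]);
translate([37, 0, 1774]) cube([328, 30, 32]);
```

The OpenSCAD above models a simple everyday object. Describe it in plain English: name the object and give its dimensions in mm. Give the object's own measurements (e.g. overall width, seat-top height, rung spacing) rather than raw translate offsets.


A straight ladder. Two 37×30 mm vertical rails, 1901 mm tall, stand 402 mm apart (outside-to-outside) with their front faces coplanar on the −y side. 6 rungs, each 30 mm deep and 32 mm tall, span between the inner faces of the rails, front faces flush with the rails. The lowest rung's underside is at z = 219 mm and rungs are spaced 311 mm apart (underside to underside).


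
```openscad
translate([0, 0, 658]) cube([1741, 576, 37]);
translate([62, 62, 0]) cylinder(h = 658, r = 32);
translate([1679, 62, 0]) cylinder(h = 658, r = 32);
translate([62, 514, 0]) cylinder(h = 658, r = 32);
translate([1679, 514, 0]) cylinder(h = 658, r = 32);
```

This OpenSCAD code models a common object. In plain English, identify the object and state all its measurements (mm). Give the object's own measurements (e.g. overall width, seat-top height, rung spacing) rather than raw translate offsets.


A table: top 1741 mm (x) × 576 mm (y), 37 mm thick, upper face at z = 695 mm, on four round legs of 64 mm diameter, each leg's bounding box inset 30 mm from the nearest pair of top edges from z = 0 to the bottom of the top.


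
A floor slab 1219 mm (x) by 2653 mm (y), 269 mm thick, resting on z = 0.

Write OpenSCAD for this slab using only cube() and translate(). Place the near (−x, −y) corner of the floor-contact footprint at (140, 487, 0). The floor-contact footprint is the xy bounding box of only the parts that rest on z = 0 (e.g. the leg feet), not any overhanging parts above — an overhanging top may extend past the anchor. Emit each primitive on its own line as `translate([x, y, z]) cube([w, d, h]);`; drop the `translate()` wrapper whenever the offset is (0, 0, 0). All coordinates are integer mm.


translate([140, 487, 0]) cube([1219, 2653, 269]);


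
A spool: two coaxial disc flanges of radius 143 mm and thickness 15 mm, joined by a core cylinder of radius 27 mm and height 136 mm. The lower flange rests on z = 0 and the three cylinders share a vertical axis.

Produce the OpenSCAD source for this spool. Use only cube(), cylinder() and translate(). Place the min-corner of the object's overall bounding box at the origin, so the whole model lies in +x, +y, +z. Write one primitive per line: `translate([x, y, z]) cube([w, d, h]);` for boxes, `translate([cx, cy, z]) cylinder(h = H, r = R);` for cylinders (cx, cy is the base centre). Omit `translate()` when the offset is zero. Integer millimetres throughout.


translate([143, 143, 0]) cylinder(h = 15, r = 143);
translate([143, 143, 15]) cylinder(h = 136, r = 27);
translate([143, 143, 151]) cylinder(h = 15, r = 143);


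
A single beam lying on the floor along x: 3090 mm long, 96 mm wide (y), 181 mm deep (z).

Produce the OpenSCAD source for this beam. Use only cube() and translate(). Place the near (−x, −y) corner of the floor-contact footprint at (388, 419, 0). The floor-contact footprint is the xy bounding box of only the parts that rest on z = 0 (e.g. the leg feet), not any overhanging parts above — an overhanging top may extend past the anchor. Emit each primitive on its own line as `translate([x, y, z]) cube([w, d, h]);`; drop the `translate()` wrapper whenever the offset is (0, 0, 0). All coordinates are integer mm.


translate([388, 419, 0]) cube([3090, 96, 181]);


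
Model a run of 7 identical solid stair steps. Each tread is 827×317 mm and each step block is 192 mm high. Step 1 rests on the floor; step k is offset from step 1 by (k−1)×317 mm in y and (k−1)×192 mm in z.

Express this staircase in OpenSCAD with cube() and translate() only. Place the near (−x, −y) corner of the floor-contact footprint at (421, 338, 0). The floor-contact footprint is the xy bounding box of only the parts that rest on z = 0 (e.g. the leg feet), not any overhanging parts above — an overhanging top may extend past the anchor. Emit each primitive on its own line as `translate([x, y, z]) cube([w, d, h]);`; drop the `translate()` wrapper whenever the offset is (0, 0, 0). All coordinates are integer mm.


translate([421, 338, 0]) cube([827, 317, 192]);
translate([421, 655, 192]) cube([827, 317, 192]);
translate([421, 972, 384]) cube([827, 317, 192]);
translate([421, 1289, 576]) cube([827, 317, 192]);
translate([421, 1606, 768]) cube([827, 317, 192]);
translate([421, 1923, 960]) cube([827, 317, 192]);
translate([421, 2240, 1152]) cube([827, 317, 192]);


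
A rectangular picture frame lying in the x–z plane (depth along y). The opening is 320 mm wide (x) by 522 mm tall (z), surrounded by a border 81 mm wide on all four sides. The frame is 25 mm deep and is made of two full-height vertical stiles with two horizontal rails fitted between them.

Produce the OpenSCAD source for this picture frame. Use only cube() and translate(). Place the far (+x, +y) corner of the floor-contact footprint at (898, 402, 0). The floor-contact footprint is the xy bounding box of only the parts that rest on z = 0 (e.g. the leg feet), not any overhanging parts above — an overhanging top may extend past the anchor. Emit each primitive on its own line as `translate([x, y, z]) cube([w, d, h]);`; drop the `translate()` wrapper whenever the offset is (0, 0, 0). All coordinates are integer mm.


translate([416, 377, 0]) cube([81, 25, 684]);
translate([817, 377, 0]) cube([81, 25, 684]);
translate([497, 377, 0]) cube([320, 25, 81]);
translate([497, 377, 603]) cube([320, 25, 81]);


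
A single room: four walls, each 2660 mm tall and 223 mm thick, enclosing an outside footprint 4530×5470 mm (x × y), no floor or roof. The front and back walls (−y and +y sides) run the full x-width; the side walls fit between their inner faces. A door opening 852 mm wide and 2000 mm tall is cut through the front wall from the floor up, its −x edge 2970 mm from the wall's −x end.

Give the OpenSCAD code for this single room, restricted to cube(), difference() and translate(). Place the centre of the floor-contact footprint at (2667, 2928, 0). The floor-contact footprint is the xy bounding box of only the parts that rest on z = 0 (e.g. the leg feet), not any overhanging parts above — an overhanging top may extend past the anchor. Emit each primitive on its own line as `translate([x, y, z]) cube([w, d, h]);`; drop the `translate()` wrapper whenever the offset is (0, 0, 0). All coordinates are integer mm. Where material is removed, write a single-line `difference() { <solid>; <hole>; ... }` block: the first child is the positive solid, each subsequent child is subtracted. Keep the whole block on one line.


difference() { translate([402, 193, 0]) cube([4530, 223, 2660]); translate([3372, 193, 0]) cube([852, 223, 2000]); }
translate([402, 5440, 0]) cube([4530, 223, 2660]);
translate([402, 416, 0]) cube([223, 5024, 2660]);
translate([4709, 416, 0]) cube([223, 5024, 2660]);


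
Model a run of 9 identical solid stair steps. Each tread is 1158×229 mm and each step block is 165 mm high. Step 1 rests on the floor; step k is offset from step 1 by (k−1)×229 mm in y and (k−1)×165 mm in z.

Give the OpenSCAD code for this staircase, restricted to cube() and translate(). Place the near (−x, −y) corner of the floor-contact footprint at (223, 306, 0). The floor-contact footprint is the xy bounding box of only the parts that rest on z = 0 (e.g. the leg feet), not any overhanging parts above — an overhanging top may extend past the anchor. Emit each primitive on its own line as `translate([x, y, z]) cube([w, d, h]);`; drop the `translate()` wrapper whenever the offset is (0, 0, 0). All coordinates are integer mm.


translate([223, 306, 0]) cube([1158, 229, 165]);
translate([223, 535, 165]) cube([1158, 229, 165]);
translate([223, 764, 330]) cube([1158, 229, 165]);
translate([223, 993, 495]) cube([1158, 229, 165]);
translate([223, 1222, 660]) cube([1158, 229, 165]);
translate([223, 1451, 825]) cube([1158, 229, 165]);
translate([223, 1680, 990]) cube([1158, 229, 165]);
translate([223, 1909, 1155]) cube([1158, 229, 165]);
translate([223, 2138, 1320]) cube([1158, 229, 165]);


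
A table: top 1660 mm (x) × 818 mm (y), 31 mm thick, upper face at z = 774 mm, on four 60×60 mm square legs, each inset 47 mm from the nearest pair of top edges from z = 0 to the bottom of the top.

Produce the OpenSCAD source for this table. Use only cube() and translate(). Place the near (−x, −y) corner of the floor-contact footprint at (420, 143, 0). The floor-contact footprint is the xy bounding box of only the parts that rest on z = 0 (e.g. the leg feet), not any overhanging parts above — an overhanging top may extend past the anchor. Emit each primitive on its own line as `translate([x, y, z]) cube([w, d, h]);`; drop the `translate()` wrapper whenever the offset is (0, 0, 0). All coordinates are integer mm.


translate([373, 96, 743]) cube([1660, 818, 31]);
translate([420, 143, 0]) cube([60, 60, 743]);
translate([1926, 143, 0]) cube([60, 60, 743]);
translate([420, 807, 0]) cube([60, 60, 743]);
translate([1926, 807, 0]) cube([60, 60, 743]);
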